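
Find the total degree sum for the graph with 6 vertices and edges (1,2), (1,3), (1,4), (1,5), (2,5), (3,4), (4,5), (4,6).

Step 1: Count edges incident to each vertex:
  deg(1) = 4 (neighbors: 2, 3, 4, 5)
  deg(2) = 2 (neighbors: 1, 5)
  deg(3) = 2 (neighbors: 1, 4)
  deg(4) = 4 (neighbors: 1, 3, 5, 6)
  deg(5) = 3 (neighbors: 1, 2, 4)
  deg(6) = 1 (neighbors: 4)

Step 2: Sum all degrees:
  4 + 2 + 2 + 4 + 3 + 1 = 16

Verification: sum of degrees = 2 * |E| = 2 * 8 = 16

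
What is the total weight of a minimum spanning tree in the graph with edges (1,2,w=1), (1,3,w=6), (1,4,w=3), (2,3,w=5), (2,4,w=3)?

Apply Kruskal's algorithm (sort edges by weight, add if no cycle):

Sorted edges by weight:
  (1,2) w=1
  (1,4) w=3
  (2,4) w=3
  (2,3) w=5
  (1,3) w=6

Add edge (1,2) w=1 -- no cycle. Running total: 1
Add edge (1,4) w=3 -- no cycle. Running total: 4
Skip edge (2,4) w=3 -- would create cycle
Add edge (2,3) w=5 -- no cycle. Running total: 9

MST edges: (1,2,w=1), (1,4,w=3), (2,3,w=5)
Total MST weight: 1 + 3 + 5 = 9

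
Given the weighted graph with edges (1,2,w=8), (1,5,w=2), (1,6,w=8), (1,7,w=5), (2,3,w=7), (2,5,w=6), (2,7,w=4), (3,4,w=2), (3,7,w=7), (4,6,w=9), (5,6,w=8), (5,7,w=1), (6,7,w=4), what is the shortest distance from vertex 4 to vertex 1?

Step 1: Build adjacency list with weights:
  1: 2(w=8), 5(w=2), 6(w=8), 7(w=5)
  2: 1(w=8), 3(w=7), 5(w=6), 7(w=4)
  3: 2(w=7), 4(w=2), 7(w=7)
  4: 3(w=2), 6(w=9)
  5: 1(w=2), 2(w=6), 6(w=8), 7(w=1)
  6: 1(w=8), 4(w=9), 5(w=8), 7(w=4)
  7: 1(w=5), 2(w=4), 3(w=7), 5(w=1), 6(w=4)

Step 2: Apply Dijkstra's algorithm from vertex 4:
  Visit vertex 4 (distance=0)
    Update dist[3] = 2
    Update dist[6] = 9
  Visit vertex 3 (distance=2)
    Update dist[2] = 9
    Update dist[7] = 9
  Visit vertex 2 (distance=9)
    Update dist[1] = 17
    Update dist[5] = 15
  Visit vertex 6 (distance=9)
  Visit vertex 7 (distance=9)
    Update dist[1] = 14
    Update dist[5] = 10
  Visit vertex 5 (distance=10)
    Update dist[1] = 12
  Visit vertex 1 (distance=12)

Step 3: Shortest path: 4 -> 3 -> 7 -> 5 -> 1
Total weight: 2 + 7 + 1 + 2 = 12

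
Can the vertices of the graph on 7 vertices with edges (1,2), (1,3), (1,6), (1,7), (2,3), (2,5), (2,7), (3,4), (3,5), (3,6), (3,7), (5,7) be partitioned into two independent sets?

Step 1: Attempt 2-coloring using BFS:
  Start at vertex 1, assign color 0
  Color vertex 2 with color 1 (neighbor of 1)
  Color vertex 3 with color 1 (neighbor of 1)
  Color vertex 6 with color 1 (neighbor of 1)
  Color vertex 7 with color 1 (neighbor of 1)

Step 2: Conflict found! Vertices 2 and 3 are adjacent but have the same color.
This means the graph contains an odd cycle.

The graph is NOT bipartite.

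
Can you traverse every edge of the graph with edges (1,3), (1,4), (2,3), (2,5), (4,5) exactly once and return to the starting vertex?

Step 1: Find the degree of each vertex:
  deg(1) = 2
  deg(2) = 2
  deg(3) = 2
  deg(4) = 2
  deg(5) = 2

Step 2: Count vertices with odd degree:
  All vertices have even degree (0 odd-degree vertices)

Step 3: Apply Euler's theorem:
  - Eulerian circuit exists iff graph is connected and all vertices have even degree
  - Eulerian path exists iff graph is connected and has 0 or 2 odd-degree vertices

Graph is connected with 0 odd-degree vertices.
Both Eulerian circuit and Eulerian path exist.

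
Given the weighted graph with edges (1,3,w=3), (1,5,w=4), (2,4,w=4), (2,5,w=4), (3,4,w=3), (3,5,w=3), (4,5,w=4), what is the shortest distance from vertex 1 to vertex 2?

Step 1: Build adjacency list with weights:
  1: 3(w=3), 5(w=4)
  2: 4(w=4), 5(w=4)
  3: 1(w=3), 4(w=3), 5(w=3)
  4: 2(w=4), 3(w=3), 5(w=4)
  5: 1(w=4), 2(w=4), 3(w=3), 4(w=4)

Step 2: Apply Dijkstra's algorithm from vertex 1:
  Visit vertex 1 (distance=0)
    Update dist[3] = 3
    Update dist[5] = 4
  Visit vertex 3 (distance=3)
    Update dist[4] = 6
  Visit vertex 5 (distance=4)
    Update dist[2] = 8
  Visit vertex 4 (distance=6)
  Visit vertex 2 (distance=8)

Step 3: Shortest path: 1 -> 5 -> 2
Total weight: 4 + 4 = 8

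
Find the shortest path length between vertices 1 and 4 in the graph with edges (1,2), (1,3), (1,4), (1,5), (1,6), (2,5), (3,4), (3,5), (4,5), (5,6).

Step 1: Build adjacency list:
  1: 2, 3, 4, 5, 6
  2: 1, 5
  3: 1, 4, 5
  4: 1, 3, 5
  5: 1, 2, 3, 4, 6
  6: 1, 5

Step 2: BFS from vertex 1 to find shortest path to 4:
  vertex 2 reached at distance 1
  vertex 3 reached at distance 1
  vertex 4 reached at distance 1

Step 3: Shortest path: 1 -> 4
Path length: 1 edge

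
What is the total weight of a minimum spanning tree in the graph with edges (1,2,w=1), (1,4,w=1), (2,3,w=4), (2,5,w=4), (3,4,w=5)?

Apply Kruskal's algorithm (sort edges by weight, add if no cycle):

Sorted edges by weight:
  (1,2) w=1
  (1,4) w=1
  (2,3) w=4
  (2,5) w=4
  (3,4) w=5

Add edge (1,2) w=1 -- no cycle. Running total: 1
Add edge (1,4) w=1 -- no cycle. Running total: 2
Add edge (2,3) w=4 -- no cycle. Running total: 6
Add edge (2,5) w=4 -- no cycle. Running total: 10

MST edges: (1,2,w=1), (1,4,w=1), (2,3,w=4), (2,5,w=4)
Total MST weight: 1 + 1 + 4 + 4 = 10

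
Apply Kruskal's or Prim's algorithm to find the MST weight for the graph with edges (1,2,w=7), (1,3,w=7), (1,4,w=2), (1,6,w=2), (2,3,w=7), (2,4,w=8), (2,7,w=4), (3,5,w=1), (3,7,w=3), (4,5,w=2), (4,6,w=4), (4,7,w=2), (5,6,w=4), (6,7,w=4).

Apply Kruskal's algorithm (sort edges by weight, add if no cycle):

Sorted edges by weight:
  (3,5) w=1
  (1,4) w=2
  (1,6) w=2
  (4,5) w=2
  (4,7) w=2
  (3,7) w=3
  (2,7) w=4
  (4,6) w=4
  (5,6) w=4
  (6,7) w=4
  (1,3) w=7
  (1,2) w=7
  (2,3) w=7
  (2,4) w=8

Add edge (3,5) w=1 -- no cycle. Running total: 1
Add edge (1,4) w=2 -- no cycle. Running total: 3
Add edge (1,6) w=2 -- no cycle. Running total: 5
Add edge (4,5) w=2 -- no cycle. Running total: 7
Add edge (4,7) w=2 -- no cycle. Running total: 9
Skip edge (3,7) w=3 -- would create cycle
Add edge (2,7) w=4 -- no cycle. Running total: 13

MST edges: (3,5,w=1), (1,4,w=2), (1,6,w=2), (4,5,w=2), (4,7,w=2), (2,7,w=4)
Total MST weight: 1 + 2 + 2 + 2 + 2 + 4 = 13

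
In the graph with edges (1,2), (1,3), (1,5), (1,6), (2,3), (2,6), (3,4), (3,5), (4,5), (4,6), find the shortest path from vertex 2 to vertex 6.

Step 1: Build adjacency list:
  1: 2, 3, 5, 6
  2: 1, 3, 6
  3: 1, 2, 4, 5
  4: 3, 5, 6
  5: 1, 3, 4
  6: 1, 2, 4

Step 2: BFS from vertex 2 to find shortest path to 6:
  vertex 1 reached at distance 1
  vertex 3 reached at distance 1
  vertex 6 reached at distance 1

Step 3: Shortest path: 2 -> 6
Path length: 1 edge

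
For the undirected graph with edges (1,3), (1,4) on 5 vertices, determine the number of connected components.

Step 1: Build adjacency list from edges:
  1: 3, 4
  2: (none)
  3: 1
  4: 1
  5: (none)

Step 2: Run BFS/DFS from vertex 1:
  Visited: {1, 3, 4}
  Reached 3 of 5 vertices

Step 3: Only 3 of 5 vertices reached. Graph is disconnected.
Connected components: {1, 3, 4}, {2}, {5}
Number of connected components: 3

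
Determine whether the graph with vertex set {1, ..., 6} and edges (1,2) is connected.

Step 1: Build adjacency list from edges:
  1: 2
  2: 1
  3: (none)
  4: (none)
  5: (none)
  6: (none)

Step 2: Run BFS/DFS from vertex 1:
  Visited: {1, 2}
  Reached 2 of 6 vertices

Step 3: Only 2 of 6 vertices reached. Graph is disconnected.
Connected components: {1, 2}, {3}, {4}, {5}, {6}
Answer: No, the graph is not connected (5 components).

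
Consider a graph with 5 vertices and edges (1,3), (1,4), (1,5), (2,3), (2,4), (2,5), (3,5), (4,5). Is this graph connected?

Step 1: Build adjacency list from edges:
  1: 3, 4, 5
  2: 3, 4, 5
  3: 1, 2, 5
  4: 1, 2, 5
  5: 1, 2, 3, 4

Step 2: Run BFS/DFS from vertex 1:
  Visited: {1, 3, 4, 5, 2}
  Reached 5 of 5 vertices

Step 3: All 5 vertices reached from vertex 1, so the graph is connected.
Answer: Yes, the graph is connected.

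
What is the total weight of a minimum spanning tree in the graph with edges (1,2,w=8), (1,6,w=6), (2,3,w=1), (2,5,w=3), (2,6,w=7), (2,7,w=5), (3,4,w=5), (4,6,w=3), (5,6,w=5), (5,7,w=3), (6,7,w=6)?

Apply Kruskal's algorithm (sort edges by weight, add if no cycle):

Sorted edges by weight:
  (2,3) w=1
  (2,5) w=3
  (4,6) w=3
  (5,7) w=3
  (2,7) w=5
  (3,4) w=5
  (5,6) w=5
  (1,6) w=6
  (6,7) w=6
  (2,6) w=7
  (1,2) w=8

Add edge (2,3) w=1 -- no cycle. Running total: 1
Add edge (2,5) w=3 -- no cycle. Running total: 4
Add edge (4,6) w=3 -- no cycle. Running total: 7
Add edge (5,7) w=3 -- no cycle. Running total: 10
Skip edge (2,7) w=5 -- would create cycle
Add edge (3,4) w=5 -- no cycle. Running total: 15
Skip edge (5,6) w=5 -- would create cycle
Add edge (1,6) w=6 -- no cycle. Running total: 21

MST edges: (2,3,w=1), (2,5,w=3), (4,6,w=3), (5,7,w=3), (3,4,w=5), (1,6,w=6)
Total MST weight: 1 + 3 + 3 + 3 + 5 + 6 = 21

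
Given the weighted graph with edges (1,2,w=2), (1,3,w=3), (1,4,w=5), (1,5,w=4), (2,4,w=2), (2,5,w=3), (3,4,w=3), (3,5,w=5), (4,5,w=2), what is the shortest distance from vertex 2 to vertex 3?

Step 1: Build adjacency list with weights:
  1: 2(w=2), 3(w=3), 4(w=5), 5(w=4)
  2: 1(w=2), 4(w=2), 5(w=3)
  3: 1(w=3), 4(w=3), 5(w=5)
  4: 1(w=5), 2(w=2), 3(w=3), 5(w=2)
  5: 1(w=4), 2(w=3), 3(w=5), 4(w=2)

Step 2: Apply Dijkstra's algorithm from vertex 2:
  Visit vertex 2 (distance=0)
    Update dist[1] = 2
    Update dist[4] = 2
    Update dist[5] = 3
  Visit vertex 1 (distance=2)
    Update dist[3] = 5
  Visit vertex 4 (distance=2)
  Visit vertex 5 (distance=3)
  Visit vertex 3 (distance=5)

Step 3: Shortest path: 2 -> 1 -> 3
Total weight: 2 + 3 = 5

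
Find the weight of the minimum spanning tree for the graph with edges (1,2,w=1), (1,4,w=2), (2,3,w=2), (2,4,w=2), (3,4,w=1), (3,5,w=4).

Apply Kruskal's algorithm (sort edges by weight, add if no cycle):

Sorted edges by weight:
  (1,2) w=1
  (3,4) w=1
  (1,4) w=2
  (2,4) w=2
  (2,3) w=2
  (3,5) w=4

Add edge (1,2) w=1 -- no cycle. Running total: 1
Add edge (3,4) w=1 -- no cycle. Running total: 2
Add edge (1,4) w=2 -- no cycle. Running total: 4
Skip edge (2,4) w=2 -- would create cycle
Skip edge (2,3) w=2 -- would create cycle
Add edge (3,5) w=4 -- no cycle. Running total: 8

MST edges: (1,2,w=1), (3,4,w=1), (1,4,w=2), (3,5,w=4)
Total MST weight: 1 + 1 + 2 + 4 = 8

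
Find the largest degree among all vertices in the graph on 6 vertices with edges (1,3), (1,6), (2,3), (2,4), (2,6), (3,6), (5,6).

Step 1: Count edges incident to each vertex:
  deg(1) = 2 (neighbors: 3, 6)
  deg(2) = 3 (neighbors: 3, 4, 6)
  deg(3) = 3 (neighbors: 1, 2, 6)
  deg(4) = 1 (neighbors: 2)
  deg(5) = 1 (neighbors: 6)
  deg(6) = 4 (neighbors: 1, 2, 3, 5)

Step 2: Find maximum:
  max(2, 3, 3, 1, 1, 4) = 4 (vertex 6)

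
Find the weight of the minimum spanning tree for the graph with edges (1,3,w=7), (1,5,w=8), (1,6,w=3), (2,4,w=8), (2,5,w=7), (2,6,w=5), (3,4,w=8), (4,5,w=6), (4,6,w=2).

Apply Kruskal's algorithm (sort edges by weight, add if no cycle):

Sorted edges by weight:
  (4,6) w=2
  (1,6) w=3
  (2,6) w=5
  (4,5) w=6
  (1,3) w=7
  (2,5) w=7
  (1,5) w=8
  (2,4) w=8
  (3,4) w=8

Add edge (4,6) w=2 -- no cycle. Running total: 2
Add edge (1,6) w=3 -- no cycle. Running total: 5
Add edge (2,6) w=5 -- no cycle. Running total: 10
Add edge (4,5) w=6 -- no cycle. Running total: 16
Add edge (1,3) w=7 -- no cycle. Running total: 23

MST edges: (4,6,w=2), (1,6,w=3), (2,6,w=5), (4,5,w=6), (1,3,w=7)
Total MST weight: 2 + 3 + 5 + 6 + 7 = 23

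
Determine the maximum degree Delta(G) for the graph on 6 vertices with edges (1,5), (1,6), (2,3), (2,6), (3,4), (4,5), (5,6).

Step 1: Count edges incident to each vertex:
  deg(1) = 2 (neighbors: 5, 6)
  deg(2) = 2 (neighbors: 3, 6)
  deg(3) = 2 (neighbors: 2, 4)
  deg(4) = 2 (neighbors: 3, 5)
  deg(5) = 3 (neighbors: 1, 4, 6)
  deg(6) = 3 (neighbors: 1, 2, 5)

Step 2: Find maximum:
  max(2, 2, 2, 2, 3, 3) = 3 (vertex 5)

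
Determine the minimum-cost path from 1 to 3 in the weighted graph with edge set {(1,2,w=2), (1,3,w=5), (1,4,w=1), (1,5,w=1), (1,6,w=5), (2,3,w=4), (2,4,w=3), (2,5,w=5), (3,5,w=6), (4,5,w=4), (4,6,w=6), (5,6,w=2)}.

Step 1: Build adjacency list with weights:
  1: 2(w=2), 3(w=5), 4(w=1), 5(w=1), 6(w=5)
  2: 1(w=2), 3(w=4), 4(w=3), 5(w=5)
  3: 1(w=5), 2(w=4), 5(w=6)
  4: 1(w=1), 2(w=3), 5(w=4), 6(w=6)
  5: 1(w=1), 2(w=5), 3(w=6), 4(w=4), 6(w=2)
  6: 1(w=5), 4(w=6), 5(w=2)

Step 2: Apply Dijkstra's algorithm from vertex 1:
  Visit vertex 1 (distance=0)
    Update dist[2] = 2
    Update dist[3] = 5
    Update dist[4] = 1
    Update dist[5] = 1
    Update dist[6] = 5
  Visit vertex 4 (distance=1)
  Visit vertex 5 (distance=1)
    Update dist[6] = 3
  Visit vertex 2 (distance=2)
  Visit vertex 6 (distance=3)
  Visit vertex 3 (distance=5)

Step 3: Shortest path: 1 -> 3
Total weight: 5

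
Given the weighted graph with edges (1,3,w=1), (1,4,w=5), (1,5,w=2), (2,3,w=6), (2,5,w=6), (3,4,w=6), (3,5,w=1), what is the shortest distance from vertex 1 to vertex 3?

Step 1: Build adjacency list with weights:
  1: 3(w=1), 4(w=5), 5(w=2)
  2: 3(w=6), 5(w=6)
  3: 1(w=1), 2(w=6), 4(w=6), 5(w=1)
  4: 1(w=5), 3(w=6)
  5: 1(w=2), 2(w=6), 3(w=1)

Step 2: Apply Dijkstra's algorithm from vertex 1:
  Visit vertex 1 (distance=0)
    Update dist[3] = 1
    Update dist[4] = 5
    Update dist[5] = 2
  Visit vertex 3 (distance=1)
    Update dist[2] = 7

Step 3: Shortest path: 1 -> 3
Total weight: 1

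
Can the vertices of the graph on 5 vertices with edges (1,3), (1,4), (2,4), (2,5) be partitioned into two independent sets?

Step 1: Attempt 2-coloring using BFS:
  Start at vertex 1, assign color 0
  Color vertex 3 with color 1 (neighbor of 1)
  Color vertex 4 with color 1 (neighbor of 1)
  Color vertex 2 with color 0 (neighbor of 4)
  Color vertex 5 with color 1 (neighbor of 2)

Step 2: 2-coloring succeeded. No conflicts found.
  Set A (color 0): {1, 2}
  Set B (color 1): {3, 4, 5}

The graph is bipartite with partition {1, 2}, {3, 4, 5}.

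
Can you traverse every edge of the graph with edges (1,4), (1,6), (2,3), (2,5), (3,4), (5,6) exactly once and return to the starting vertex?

Step 1: Find the degree of each vertex:
  deg(1) = 2
  deg(2) = 2
  deg(3) = 2
  deg(4) = 2
  deg(5) = 2
  deg(6) = 2

Step 2: Count vertices with odd degree:
  All vertices have even degree (0 odd-degree vertices)

Step 3: Apply Euler's theorem:
  - Eulerian circuit exists iff graph is connected and all vertices have even degree
  - Eulerian path exists iff graph is connected and has 0 or 2 odd-degree vertices

Graph is connected with 0 odd-degree vertices.
Both Eulerian circuit and Eulerian path exist.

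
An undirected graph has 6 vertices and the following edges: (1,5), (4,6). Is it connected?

Step 1: Build adjacency list from edges:
  1: 5
  2: (none)
  3: (none)
  4: 6
  5: 1
  6: 4

Step 2: Run BFS/DFS from vertex 1:
  Visited: {1, 5}
  Reached 2 of 6 vertices

Step 3: Only 2 of 6 vertices reached. Graph is disconnected.
Connected components: {1, 5}, {2}, {3}, {4, 6}
Answer: No, the graph is not connected (4 components).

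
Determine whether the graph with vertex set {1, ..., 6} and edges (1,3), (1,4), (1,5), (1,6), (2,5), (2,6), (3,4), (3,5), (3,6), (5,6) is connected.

Step 1: Build adjacency list from edges:
  1: 3, 4, 5, 6
  2: 5, 6
  3: 1, 4, 5, 6
  4: 1, 3
  5: 1, 2, 3, 6
  6: 1, 2, 3, 5

Step 2: Run BFS/DFS from vertex 1:
  Visited: {1, 3, 4, 5, 6, 2}
  Reached 6 of 6 vertices

Step 3: All 6 vertices reached from vertex 1, so the graph is connected.
Answer: Yes, the graph is connected.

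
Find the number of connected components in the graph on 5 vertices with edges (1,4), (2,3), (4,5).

Step 1: Build adjacency list from edges:
  1: 4
  2: 3
  3: 2
  4: 1, 5
  5: 4

Step 2: Run BFS/DFS from vertex 1:
  Visited: {1, 4, 5}
  Reached 3 of 5 vertices

Step 3: Only 3 of 5 vertices reached. Graph is disconnected.
Connected components: {1, 4, 5}, {2, 3}
Number of connected components: 2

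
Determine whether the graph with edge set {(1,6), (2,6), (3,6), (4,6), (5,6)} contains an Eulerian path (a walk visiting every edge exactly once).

Step 1: Find the degree of each vertex:
  deg(1) = 1
  deg(2) = 1
  deg(3) = 1
  deg(4) = 1
  deg(5) = 1
  deg(6) = 5

Step 2: Count vertices with odd degree:
  Odd-degree vertices: 1, 2, 3, 4, 5, 6 (6 total)

Step 3: Apply Euler's theorem:
  - Eulerian circuit exists iff graph is connected and all vertices have even degree
  - Eulerian path exists iff graph is connected and has 0 or 2 odd-degree vertices

Graph has 6 odd-degree vertices (need 0 or 2).
Neither Eulerian path nor Eulerian circuit exists.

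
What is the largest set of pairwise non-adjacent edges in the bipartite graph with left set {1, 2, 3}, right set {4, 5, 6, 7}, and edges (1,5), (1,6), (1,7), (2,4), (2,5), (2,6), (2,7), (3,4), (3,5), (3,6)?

Step 1: List the neighbors of each left vertex:
  1: 5, 6, 7
  2: 4, 5, 6, 7
  3: 4, 5, 6

Step 2: Greedily match left vertices, then look for augmenting paths:
  Match 1 -- 5
  Match 2 -- 4
  Match 3 -- 6
  No augmenting path remains.

Step 3: Verify this is maximum:
  Matching size 3 = min(|L|, |R|) = min(3, 4), which is an upper bound, so this matching is maximum.

Maximum matching: {(1,5), (2,4), (3,6)}
Size: 3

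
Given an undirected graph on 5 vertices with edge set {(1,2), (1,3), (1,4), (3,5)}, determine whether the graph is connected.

Step 1: Build adjacency list from edges:
  1: 2, 3, 4
  2: 1
  3: 1, 5
  4: 1
  5: 3

Step 2: Run BFS/DFS from vertex 1:
  Visited: {1, 2, 3, 4, 5}
  Reached 5 of 5 vertices

Step 3: All 5 vertices reached from vertex 1, so the graph is connected.
Answer: Yes, the graph is connected.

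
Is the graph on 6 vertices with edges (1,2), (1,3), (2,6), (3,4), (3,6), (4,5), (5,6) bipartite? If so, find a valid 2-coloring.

Step 1: Attempt 2-coloring using BFS:
  Start at vertex 1, assign color 0
  Color vertex 2 with color 1 (neighbor of 1)
  Color vertex 3 with color 1 (neighbor of 1)
  Color vertex 6 with color 0 (neighbor of 2)
  Color vertex 4 with color 0 (neighbor of 3)
  Color vertex 5 with color 1 (neighbor of 6)

Step 2: 2-coloring succeeded. No conflicts found.
  Set A (color 0): {1, 4, 6}
  Set B (color 1): {2, 3, 5}

The graph is bipartite with partition {1, 4, 6}, {2, 3, 5}.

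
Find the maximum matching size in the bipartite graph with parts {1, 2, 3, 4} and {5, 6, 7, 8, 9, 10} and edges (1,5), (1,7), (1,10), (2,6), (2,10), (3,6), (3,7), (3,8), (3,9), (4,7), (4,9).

Step 1: List the neighbors of each left vertex:
  1: 5, 7, 10
  2: 6, 10
  3: 6, 7, 8, 9
  4: 7, 9

Step 2: Greedily match left vertices, then look for augmenting paths:
  Match 1 -- 5
  Match 2 -- 6
  Match 3 -- 7
  Match 4 -- 9
  No augmenting path remains.

Step 3: Verify this is maximum:
  Matching size 4 = min(|L|, |R|) = min(4, 6), which is an upper bound, so this matching is maximum.

Maximum matching: {(1,5), (2,6), (3,7), (4,9)}
Size: 4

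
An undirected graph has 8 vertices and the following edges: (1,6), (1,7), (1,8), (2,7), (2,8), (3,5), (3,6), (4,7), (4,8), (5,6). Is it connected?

Step 1: Build adjacency list from edges:
  1: 6, 7, 8
  2: 7, 8
  3: 5, 6
  4: 7, 8
  5: 3, 6
  6: 1, 3, 5
  7: 1, 2, 4
  8: 1, 2, 4

Step 2: Run BFS/DFS from vertex 1:
  Visited: {1, 6, 7, 8, 3, 5, 2, 4}
  Reached 8 of 8 vertices

Step 3: All 8 vertices reached from vertex 1, so the graph is connected.
Answer: Yes, the graph is connected.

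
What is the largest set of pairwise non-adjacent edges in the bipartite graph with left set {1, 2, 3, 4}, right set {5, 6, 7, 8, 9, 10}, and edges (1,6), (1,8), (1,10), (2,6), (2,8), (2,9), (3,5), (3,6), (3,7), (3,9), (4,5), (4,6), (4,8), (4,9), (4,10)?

Step 1: List the neighbors of each left vertex:
  1: 6, 8, 10
  2: 6, 8, 9
  3: 5, 6, 7, 9
  4: 5, 6, 8, 9, 10

Step 2: Greedily match left vertices, then look for augmenting paths:
  Match 1 -- 6
  Match 2 -- 8
  Match 3 -- 5
  Match 4 -- 9
  No augmenting path remains.

Step 3: Verify this is maximum:
  Matching size 4 = min(|L|, |R|) = min(4, 6), which is an upper bound, so this matching is maximum.

Maximum matching: {(1,6), (2,8), (3,5), (4,9)}
Size: 4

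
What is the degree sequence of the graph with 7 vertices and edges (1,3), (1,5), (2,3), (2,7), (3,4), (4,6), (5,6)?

Step 1: Count edges incident to each vertex:
  deg(1) = 2 (neighbors: 3, 5)
  deg(2) = 2 (neighbors: 3, 7)
  deg(3) = 3 (neighbors: 1, 2, 4)
  deg(4) = 2 (neighbors: 3, 6)
  deg(5) = 2 (neighbors: 1, 6)
  deg(6) = 2 (neighbors: 4, 5)
  deg(7) = 1 (neighbors: 2)

Step 2: Sort degrees in non-increasing order:
  Degrees: [2, 2, 3, 2, 2, 2, 1] -> sorted: [3, 2, 2, 2, 2, 2, 1]

Degree sequence: [3, 2, 2, 2, 2, 2, 1]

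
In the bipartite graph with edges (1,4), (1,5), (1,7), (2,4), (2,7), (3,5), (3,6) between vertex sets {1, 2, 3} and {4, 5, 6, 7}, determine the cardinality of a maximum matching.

Step 1: List the neighbors of each left vertex:
  1: 4, 5, 7
  2: 4, 7
  3: 5, 6

Step 2: Greedily match left vertices, then look for augmenting paths:
  Match 1 -- 4
  Match 2 -- 7
  Match 3 -- 5
  No augmenting path remains.

Step 3: Verify this is maximum:
  Matching size 3 = min(|L|, |R|) = min(3, 4), which is an upper bound, so this matching is maximum.

Maximum matching: {(1,4), (2,7), (3,5)}
Size: 3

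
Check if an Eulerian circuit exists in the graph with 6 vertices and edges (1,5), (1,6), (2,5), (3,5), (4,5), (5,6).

Step 1: Find the degree of each vertex:
  deg(1) = 2
  deg(2) = 1
  deg(3) = 1
  deg(4) = 1
  deg(5) = 5
  deg(6) = 2

Step 2: Count vertices with odd degree:
  Odd-degree vertices: 2, 3, 4, 5 (4 total)

Step 3: Apply Euler's theorem:
  - Eulerian circuit exists iff graph is connected and all vertices have even degree
  - Eulerian path exists iff graph is connected and has 0 or 2 odd-degree vertices

Graph has 4 odd-degree vertices (need 0 or 2).
Neither Eulerian path nor Eulerian circuit exists.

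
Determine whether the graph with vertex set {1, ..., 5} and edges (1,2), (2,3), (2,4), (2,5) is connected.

Step 1: Build adjacency list from edges:
  1: 2
  2: 1, 3, 4, 5
  3: 2
  4: 2
  5: 2

Step 2: Run BFS/DFS from vertex 1:
  Visited: {1, 2, 3, 4, 5}
  Reached 5 of 5 vertices

Step 3: All 5 vertices reached from vertex 1, so the graph is connected.
Answer: Yes, the graph is connected.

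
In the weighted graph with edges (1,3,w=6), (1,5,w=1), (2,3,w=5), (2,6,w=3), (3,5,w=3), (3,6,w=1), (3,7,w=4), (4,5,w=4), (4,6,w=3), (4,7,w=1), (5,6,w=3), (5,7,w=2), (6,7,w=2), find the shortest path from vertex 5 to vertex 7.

Step 1: Build adjacency list with weights:
  1: 3(w=6), 5(w=1)
  2: 3(w=5), 6(w=3)
  3: 1(w=6), 2(w=5), 5(w=3), 6(w=1), 7(w=4)
  4: 5(w=4), 6(w=3), 7(w=1)
  5: 1(w=1), 3(w=3), 4(w=4), 6(w=3), 7(w=2)
  6: 2(w=3), 3(w=1), 4(w=3), 5(w=3), 7(w=2)
  7: 3(w=4), 4(w=1), 5(w=2), 6(w=2)

Step 2: Apply Dijkstra's algorithm from vertex 5:
  Visit vertex 5 (distance=0)
    Update dist[1] = 1
    Update dist[3] = 3
    Update dist[4] = 4
    Update dist[6] = 3
    Update dist[7] = 2
  Visit vertex 1 (distance=1)
  Visit vertex 7 (distance=2)
    Update dist[4] = 3

Step 3: Shortest path: 5 -> 7
Total weight: 2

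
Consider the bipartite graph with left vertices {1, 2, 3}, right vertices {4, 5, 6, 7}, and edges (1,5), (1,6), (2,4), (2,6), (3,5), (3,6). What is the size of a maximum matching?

Step 1: List the neighbors of each left vertex:
  1: 5, 6
  2: 4, 6
  3: 5, 6

Step 2: Greedily match left vertices, then look for augmenting paths:
  Match 1 -- 5
  Match 2 -- 4
  Match 3 -- 6
  No augmenting path remains.

Step 3: Verify this is maximum:
  Matching size 3 = min(|L|, |R|) = min(3, 4), which is an upper bound, so this matching is maximum.

Maximum matching: {(1,5), (2,4), (3,6)}
Size: 3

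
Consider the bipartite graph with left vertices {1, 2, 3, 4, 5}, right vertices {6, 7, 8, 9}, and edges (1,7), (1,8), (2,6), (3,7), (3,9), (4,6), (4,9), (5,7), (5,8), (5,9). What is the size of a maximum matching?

Step 1: List the neighbors of each left vertex:
  1: 7, 8
  2: 6
  3: 7, 9
  4: 6, 9
  5: 7, 8, 9

Step 2: Greedily match left vertices, then look for augmenting paths:
  Match 1 -- 7
  Match 2 -- 6
  Match 3 -- 9
  Match 5 -- 8
  No augmenting path remains.

Step 3: Verify this is maximum:
  Matching size 4 = min(|L|, |R|) = min(5, 4), which is an upper bound, so this matching is maximum.

Maximum matching: {(1,7), (2,6), (3,9), (5,8)}
Size: 4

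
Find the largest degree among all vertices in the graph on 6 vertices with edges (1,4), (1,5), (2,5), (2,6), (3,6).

Step 1: Count edges incident to each vertex:
  deg(1) = 2 (neighbors: 4, 5)
  deg(2) = 2 (neighbors: 5, 6)
  deg(3) = 1 (neighbors: 6)
  deg(4) = 1 (neighbors: 1)
  deg(5) = 2 (neighbors: 1, 2)
  deg(6) = 2 (neighbors: 2, 3)

Step 2: Find maximum:
  max(2, 2, 1, 1, 2, 2) = 2 (vertex 1)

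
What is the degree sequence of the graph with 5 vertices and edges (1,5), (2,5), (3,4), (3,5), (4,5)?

Step 1: Count edges incident to each vertex:
  deg(1) = 1 (neighbors: 5)
  deg(2) = 1 (neighbors: 5)
  deg(3) = 2 (neighbors: 4, 5)
  deg(4) = 2 (neighbors: 3, 5)
  deg(5) = 4 (neighbors: 1, 2, 3, 4)

Step 2: Sort degrees in non-increasing order:
  Degrees: [1, 1, 2, 2, 4] -> sorted: [4, 2, 2, 1, 1]

Degree sequence: [4, 2, 2, 1, 1]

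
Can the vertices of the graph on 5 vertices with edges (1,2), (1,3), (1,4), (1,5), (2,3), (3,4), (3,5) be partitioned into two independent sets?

Step 1: Attempt 2-coloring using BFS:
  Start at vertex 1, assign color 0
  Color vertex 2 with color 1 (neighbor of 1)
  Color vertex 3 with color 1 (neighbor of 1)
  Color vertex 4 with color 1 (neighbor of 1)
  Color vertex 5 with color 1 (neighbor of 1)

Step 2: Conflict found! Vertices 2 and 3 are adjacent but have the same color.
This means the graph contains an odd cycle.

The graph is NOT bipartite.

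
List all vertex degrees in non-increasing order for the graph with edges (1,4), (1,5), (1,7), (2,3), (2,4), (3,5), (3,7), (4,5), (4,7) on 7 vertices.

Step 1: Count edges incident to each vertex:
  deg(1) = 3 (neighbors: 4, 5, 7)
  deg(2) = 2 (neighbors: 3, 4)
  deg(3) = 3 (neighbors: 2, 5, 7)
  deg(4) = 4 (neighbors: 1, 2, 5, 7)
  deg(5) = 3 (neighbors: 1, 3, 4)
  deg(6) = 0 (neighbors: none)
  deg(7) = 3 (neighbors: 1, 3, 4)

Step 2: Sort degrees in non-increasing order:
  Degrees: [3, 2, 3, 4, 3, 0, 3] -> sorted: [4, 3, 3, 3, 3, 2, 0]

Degree sequence: [4, 3, 3, 3, 3, 2, 0]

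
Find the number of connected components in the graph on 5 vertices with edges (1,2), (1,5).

Step 1: Build adjacency list from edges:
  1: 2, 5
  2: 1
  3: (none)
  4: (none)
  5: 1

Step 2: Run BFS/DFS from vertex 1:
  Visited: {1, 2, 5}
  Reached 3 of 5 vertices

Step 3: Only 3 of 5 vertices reached. Graph is disconnected.
Connected components: {1, 2, 5}, {3}, {4}
Number of connected components: 3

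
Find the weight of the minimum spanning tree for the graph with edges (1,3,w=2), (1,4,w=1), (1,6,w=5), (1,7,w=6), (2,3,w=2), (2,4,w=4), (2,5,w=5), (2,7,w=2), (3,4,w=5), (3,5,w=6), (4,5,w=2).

Apply Kruskal's algorithm (sort edges by weight, add if no cycle):

Sorted edges by weight:
  (1,4) w=1
  (1,3) w=2
  (2,3) w=2
  (2,7) w=2
  (4,5) w=2
  (2,4) w=4
  (1,6) w=5
  (2,5) w=5
  (3,4) w=5
  (1,7) w=6
  (3,5) w=6

Add edge (1,4) w=1 -- no cycle. Running total: 1
Add edge (1,3) w=2 -- no cycle. Running total: 3
Add edge (2,3) w=2 -- no cycle. Running total: 5
Add edge (2,7) w=2 -- no cycle. Running total: 7
Add edge (4,5) w=2 -- no cycle. Running total: 9
Skip edge (2,4) w=4 -- would create cycle
Add edge (1,6) w=5 -- no cycle. Running total: 14

MST edges: (1,4,w=1), (1,3,w=2), (2,3,w=2), (2,7,w=2), (4,5,w=2), (1,6,w=5)
Total MST weight: 1 + 2 + 2 + 2 + 2 + 5 = 14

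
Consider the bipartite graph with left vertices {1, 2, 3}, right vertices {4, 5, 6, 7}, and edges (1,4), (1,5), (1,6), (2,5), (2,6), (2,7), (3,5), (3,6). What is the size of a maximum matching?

Step 1: List the neighbors of each left vertex:
  1: 4, 5, 6
  2: 5, 6, 7
  3: 5, 6

Step 2: Greedily match left vertices, then look for augmenting paths:
  Match 1 -- 4
  Match 2 -- 5
  Match 3 -- 6
  No augmenting path remains.

Step 3: Verify this is maximum:
  Matching size 3 = min(|L|, |R|) = min(3, 4), which is an upper bound, so this matching is maximum.

Maximum matching: {(1,4), (2,5), (3,6)}
Size: 3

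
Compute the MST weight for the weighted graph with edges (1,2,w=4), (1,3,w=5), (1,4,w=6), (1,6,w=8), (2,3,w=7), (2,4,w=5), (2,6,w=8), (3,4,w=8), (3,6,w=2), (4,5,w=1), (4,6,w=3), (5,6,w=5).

Apply Kruskal's algorithm (sort edges by weight, add if no cycle):

Sorted edges by weight:
  (4,5) w=1
  (3,6) w=2
  (4,6) w=3
  (1,2) w=4
  (1,3) w=5
  (2,4) w=5
  (5,6) w=5
  (1,4) w=6
  (2,3) w=7
  (1,6) w=8
  (2,6) w=8
  (3,4) w=8

Add edge (4,5) w=1 -- no cycle. Running total: 1
Add edge (3,6) w=2 -- no cycle. Running total: 3
Add edge (4,6) w=3 -- no cycle. Running total: 6
Add edge (1,2) w=4 -- no cycle. Running total: 10
Add edge (1,3) w=5 -- no cycle. Running total: 15

MST edges: (4,5,w=1), (3,6,w=2), (4,6,w=3), (1,2,w=4), (1,3,w=5)
Total MST weight: 1 + 2 + 3 + 4 + 5 = 15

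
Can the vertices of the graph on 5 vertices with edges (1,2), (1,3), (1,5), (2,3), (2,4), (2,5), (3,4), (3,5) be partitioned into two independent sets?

Step 1: Attempt 2-coloring using BFS:
  Start at vertex 1, assign color 0
  Color vertex 2 with color 1 (neighbor of 1)
  Color vertex 3 with color 1 (neighbor of 1)
  Color vertex 5 with color 1 (neighbor of 1)

Step 2: Conflict found! Vertices 2 and 3 are adjacent but have the same color.
This means the graph contains an odd cycle.

The graph is NOT bipartite.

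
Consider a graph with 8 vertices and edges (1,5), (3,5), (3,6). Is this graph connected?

Step 1: Build adjacency list from edges:
  1: 5
  2: (none)
  3: 5, 6
  4: (none)
  5: 1, 3
  6: 3
  7: (none)
  8: (none)

Step 2: Run BFS/DFS from vertex 1:
  Visited: {1, 5, 3, 6}
  Reached 4 of 8 vertices

Step 3: Only 4 of 8 vertices reached. Graph is disconnected.
Connected components: {1, 3, 5, 6}, {2}, {4}, {7}, {8}
Answer: No, the graph is not connected (5 components).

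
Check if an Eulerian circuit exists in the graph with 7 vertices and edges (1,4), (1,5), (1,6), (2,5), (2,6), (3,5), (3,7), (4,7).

Step 1: Find the degree of each vertex:
  deg(1) = 3
  deg(2) = 2
  deg(3) = 2
  deg(4) = 2
  deg(5) = 3
  deg(6) = 2
  deg(7) = 2

Step 2: Count vertices with odd degree:
  Odd-degree vertices: 1, 5 (2 total)

Step 3: Apply Euler's theorem:
  - Eulerian circuit exists iff graph is connected and all vertices have even degree
  - Eulerian path exists iff graph is connected and has 0 or 2 odd-degree vertices

Graph is connected with exactly 2 odd-degree vertices (1, 5).
Eulerian path exists (starting and ending at the odd-degree vertices), but no Eulerian circuit.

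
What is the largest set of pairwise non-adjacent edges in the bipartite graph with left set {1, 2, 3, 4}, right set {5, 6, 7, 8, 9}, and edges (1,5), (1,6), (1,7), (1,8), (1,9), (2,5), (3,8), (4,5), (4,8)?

Step 1: List the neighbors of each left vertex:
  1: 5, 6, 7, 8, 9
  2: 5
  3: 8
  4: 5, 8

Step 2: Greedily match left vertices, then look for augmenting paths:
  Match 1 -- 6
  Match 2 -- 5
  Match 3 -- 8
  No augmenting path remains.

Step 3: Verify this is maximum:
  Matching has size 3. The vertex set {1, 5, 8} covers every edge and has size 3; any matching has at most one edge per cover vertex, so 3 is maximum (König's theorem).

Maximum matching: {(1,6), (2,5), (3,8)}
Size: 3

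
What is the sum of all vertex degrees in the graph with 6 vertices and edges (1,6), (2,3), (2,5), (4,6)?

Step 1: Count edges incident to each vertex:
  deg(1) = 1 (neighbors: 6)
  deg(2) = 2 (neighbors: 3, 5)
  deg(3) = 1 (neighbors: 2)
  deg(4) = 1 (neighbors: 6)
  deg(5) = 1 (neighbors: 2)
  deg(6) = 2 (neighbors: 1, 4)

Step 2: Sum all degrees:
  1 + 2 + 1 + 1 + 1 + 2 = 8

Verification: sum of degrees = 2 * |E| = 2 * 4 = 8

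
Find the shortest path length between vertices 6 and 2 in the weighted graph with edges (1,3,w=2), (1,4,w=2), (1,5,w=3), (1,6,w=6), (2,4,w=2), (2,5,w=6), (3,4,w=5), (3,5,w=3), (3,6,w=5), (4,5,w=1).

Step 1: Build adjacency list with weights:
  1: 3(w=2), 4(w=2), 5(w=3), 6(w=6)
  2: 4(w=2), 5(w=6)
  3: 1(w=2), 4(w=5), 5(w=3), 6(w=5)
  4: 1(w=2), 2(w=2), 3(w=5), 5(w=1)
  5: 1(w=3), 2(w=6), 3(w=3), 4(w=1)
  6: 1(w=6), 3(w=5)

Step 2: Apply Dijkstra's algorithm from vertex 6:
  Visit vertex 6 (distance=0)
    Update dist[1] = 6
    Update dist[3] = 5
  Visit vertex 3 (distance=5)
    Update dist[4] = 10
    Update dist[5] = 8
  Visit vertex 1 (distance=6)
    Update dist[4] = 8
  Visit vertex 4 (distance=8)
    Update dist[2] = 10
  Visit vertex 5 (distance=8)
  Visit vertex 2 (distance=10)

Step 3: Shortest path: 6 -> 1 -> 4 -> 2
Total weight: 6 + 2 + 2 = 10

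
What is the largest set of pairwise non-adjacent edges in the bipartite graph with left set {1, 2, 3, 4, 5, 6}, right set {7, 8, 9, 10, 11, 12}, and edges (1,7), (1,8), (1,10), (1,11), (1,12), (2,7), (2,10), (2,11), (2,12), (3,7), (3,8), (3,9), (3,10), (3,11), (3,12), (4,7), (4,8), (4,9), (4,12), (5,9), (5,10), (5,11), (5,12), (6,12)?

Step 1: List the neighbors of each left vertex:
  1: 7, 8, 10, 11, 12
  2: 7, 10, 11, 12
  3: 7, 8, 9, 10, 11, 12
  4: 7, 8, 9, 12
  5: 9, 10, 11, 12
  6: 12

Step 2: Greedily match left vertices, then look for augmenting paths:
  Match 1 -- 7
  Match 2 -- 10
  Match 3 -- 8
  Match 4 -- 9
  Match 5 -- 11
  Match 6 -- 12
  No augmenting path remains.

Step 3: Verify this is maximum:
  Matching size 6 = min(|L|, |R|) = min(6, 6), which is an upper bound, so this matching is maximum.

Maximum matching: {(1,7), (2,10), (3,8), (4,9), (5,11), (6,12)}
Size: 6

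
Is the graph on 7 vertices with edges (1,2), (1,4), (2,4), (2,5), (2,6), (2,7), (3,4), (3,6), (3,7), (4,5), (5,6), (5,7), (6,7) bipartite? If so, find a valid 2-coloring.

Step 1: Attempt 2-coloring using BFS:
  Start at vertex 1, assign color 0
  Color vertex 2 with color 1 (neighbor of 1)
  Color vertex 4 with color 1 (neighbor of 1)

Step 2: Conflict found! Vertices 2 and 4 are adjacent but have the same color.
This means the graph contains an odd cycle.

The graph is NOT bipartite.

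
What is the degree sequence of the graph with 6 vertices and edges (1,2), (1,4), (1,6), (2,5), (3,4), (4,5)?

Step 1: Count edges incident to each vertex:
  deg(1) = 3 (neighbors: 2, 4, 6)
  deg(2) = 2 (neighbors: 1, 5)
  deg(3) = 1 (neighbors: 4)
  deg(4) = 3 (neighbors: 1, 3, 5)
  deg(5) = 2 (neighbors: 2, 4)
  deg(6) = 1 (neighbors: 1)

Step 2: Sort degrees in non-increasing order:
  Degrees: [3, 2, 1, 3, 2, 1] -> sorted: [3, 3, 2, 2, 1, 1]

Degree sequence: [3, 3, 2, 2, 1, 1]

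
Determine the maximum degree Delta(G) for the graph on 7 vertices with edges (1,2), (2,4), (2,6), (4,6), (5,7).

Step 1: Count edges incident to each vertex:
  deg(1) = 1 (neighbors: 2)
  deg(2) = 3 (neighbors: 1, 4, 6)
  deg(3) = 0 (neighbors: none)
  deg(4) = 2 (neighbors: 2, 6)
  deg(5) = 1 (neighbors: 7)
  deg(6) = 2 (neighbors: 2, 4)
  deg(7) = 1 (neighbors: 5)

Step 2: Find maximum:
  max(1, 3, 0, 2, 1, 2, 1) = 3 (vertex 2)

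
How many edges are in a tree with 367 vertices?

A tree on n vertices always has exactly n - 1 edges.
For n = 367: edges = 367 - 1 = 366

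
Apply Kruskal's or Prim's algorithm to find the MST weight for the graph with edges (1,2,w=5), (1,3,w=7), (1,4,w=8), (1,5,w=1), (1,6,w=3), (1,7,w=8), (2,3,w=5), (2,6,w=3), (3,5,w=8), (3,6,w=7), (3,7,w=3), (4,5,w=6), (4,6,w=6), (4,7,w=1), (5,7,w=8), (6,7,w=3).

Apply Kruskal's algorithm (sort edges by weight, add if no cycle):

Sorted edges by weight:
  (1,5) w=1
  (4,7) w=1
  (1,6) w=3
  (2,6) w=3
  (3,7) w=3
  (6,7) w=3
  (1,2) w=5
  (2,3) w=5
  (4,6) w=6
  (4,5) w=6
  (1,3) w=7
  (3,6) w=7
  (1,4) w=8
  (1,7) w=8
  (3,5) w=8
  (5,7) w=8

Add edge (1,5) w=1 -- no cycle. Running total: 1
Add edge (4,7) w=1 -- no cycle. Running total: 2
Add edge (1,6) w=3 -- no cycle. Running total: 5
Add edge (2,6) w=3 -- no cycle. Running total: 8
Add edge (3,7) w=3 -- no cycle. Running total: 11
Add edge (6,7) w=3 -- no cycle. Running total: 14

MST edges: (1,5,w=1), (4,7,w=1), (1,6,w=3), (2,6,w=3), (3,7,w=3), (6,7,w=3)
Total MST weight: 1 + 1 + 3 + 3 + 3 + 3 = 14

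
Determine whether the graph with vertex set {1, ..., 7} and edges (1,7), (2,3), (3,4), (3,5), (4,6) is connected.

Step 1: Build adjacency list from edges:
  1: 7
  2: 3
  3: 2, 4, 5
  4: 3, 6
  5: 3
  6: 4
  7: 1

Step 2: Run BFS/DFS from vertex 1:
  Visited: {1, 7}
  Reached 2 of 7 vertices

Step 3: Only 2 of 7 vertices reached. Graph is disconnected.
Connected components: {1, 7}, {2, 3, 4, 5, 6}
Answer: No, the graph is not connected (2 components).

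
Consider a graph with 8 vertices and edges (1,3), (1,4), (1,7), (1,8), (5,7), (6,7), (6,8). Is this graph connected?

Step 1: Build adjacency list from edges:
  1: 3, 4, 7, 8
  2: (none)
  3: 1
  4: 1
  5: 7
  6: 7, 8
  7: 1, 5, 6
  8: 1, 6

Step 2: Run BFS/DFS from vertex 1:
  Visited: {1, 3, 4, 7, 8, 5, 6}
  Reached 7 of 8 vertices

Step 3: Only 7 of 8 vertices reached. Graph is disconnected.
Connected components: {1, 3, 4, 5, 6, 7, 8}, {2}
Answer: No, the graph is not connected (2 components).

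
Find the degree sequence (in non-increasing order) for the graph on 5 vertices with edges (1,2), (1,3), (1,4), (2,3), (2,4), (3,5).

Step 1: Count edges incident to each vertex:
  deg(1) = 3 (neighbors: 2, 3, 4)
  deg(2) = 3 (neighbors: 1, 3, 4)
  deg(3) = 3 (neighbors: 1, 2, 5)
  deg(4) = 2 (neighbors: 1, 2)
  deg(5) = 1 (neighbors: 3)

Step 2: Sort degrees in non-increasing order:
  Degrees: [3, 3, 3, 2, 1] -> sorted: [3, 3, 3, 2, 1]

Degree sequence: [3, 3, 3, 2, 1]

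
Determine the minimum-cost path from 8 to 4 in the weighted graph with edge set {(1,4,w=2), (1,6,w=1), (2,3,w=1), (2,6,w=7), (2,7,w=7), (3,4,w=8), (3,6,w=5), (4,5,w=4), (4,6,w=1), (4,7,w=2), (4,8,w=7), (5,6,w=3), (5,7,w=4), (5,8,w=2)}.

Step 1: Build adjacency list with weights:
  1: 4(w=2), 6(w=1)
  2: 3(w=1), 6(w=7), 7(w=7)
  3: 2(w=1), 4(w=8), 6(w=5)
  4: 1(w=2), 3(w=8), 5(w=4), 6(w=1), 7(w=2), 8(w=7)
  5: 4(w=4), 6(w=3), 7(w=4), 8(w=2)
  6: 1(w=1), 2(w=7), 3(w=5), 4(w=1), 5(w=3)
  7: 2(w=7), 4(w=2), 5(w=4)
  8: 4(w=7), 5(w=2)

Step 2: Apply Dijkstra's algorithm from vertex 8:
  Visit vertex 8 (distance=0)
    Update dist[4] = 7
    Update dist[5] = 2
  Visit vertex 5 (distance=2)
    Update dist[4] = 6
    Update dist[6] = 5
    Update dist[7] = 6
  Visit vertex 6 (distance=5)
    Update dist[1] = 6
    Update dist[2] = 12
    Update dist[3] = 10
  Visit vertex 1 (distance=6)
  Visit vertex 4 (distance=6)

Step 3: Shortest path: 8 -> 5 -> 4
Total weight: 2 + 4 = 6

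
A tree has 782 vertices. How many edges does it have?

A tree on n vertices always has exactly n - 1 edges.
For n = 782: edges = 782 - 1 = 781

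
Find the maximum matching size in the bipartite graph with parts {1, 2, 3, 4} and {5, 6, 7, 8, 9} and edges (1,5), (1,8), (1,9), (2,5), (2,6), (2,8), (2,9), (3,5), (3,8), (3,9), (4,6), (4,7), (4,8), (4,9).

Step 1: List the neighbors of each left vertex:
  1: 5, 8, 9
  2: 5, 6, 8, 9
  3: 5, 8, 9
  4: 6, 7, 8, 9

Step 2: Greedily match left vertices, then look for augmenting paths:
  Match 1 -- 5
  Match 2 -- 6
  Match 3 -- 8
  Match 4 -- 7
  No augmenting path remains.

Step 3: Verify this is maximum:
  Matching size 4 = min(|L|, |R|) = min(4, 5), which is an upper bound, so this matching is maximum.

Maximum matching: {(1,5), (2,6), (3,8), (4,7)}
Size: 4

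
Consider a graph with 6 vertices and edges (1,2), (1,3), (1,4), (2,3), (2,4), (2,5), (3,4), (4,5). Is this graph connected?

Step 1: Build adjacency list from edges:
  1: 2, 3, 4
  2: 1, 3, 4, 5
  3: 1, 2, 4
  4: 1, 2, 3, 5
  5: 2, 4
  6: (none)

Step 2: Run BFS/DFS from vertex 1:
  Visited: {1, 2, 3, 4, 5}
  Reached 5 of 6 vertices

Step 3: Only 5 of 6 vertices reached. Graph is disconnected.
Connected components: {1, 2, 3, 4, 5}, {6}
Answer: No, the graph is not connected (2 components).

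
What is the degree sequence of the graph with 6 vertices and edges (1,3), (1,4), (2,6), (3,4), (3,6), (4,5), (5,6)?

Step 1: Count edges incident to each vertex:
  deg(1) = 2 (neighbors: 3, 4)
  deg(2) = 1 (neighbors: 6)
  deg(3) = 3 (neighbors: 1, 4, 6)
  deg(4) = 3 (neighbors: 1, 3, 5)
  deg(5) = 2 (neighbors: 4, 6)
  deg(6) = 3 (neighbors: 2, 3, 5)

Step 2: Sort degrees in non-increasing order:
  Degrees: [2, 1, 3, 3, 2, 3] -> sorted: [3, 3, 3, 2, 2, 1]

Degree sequence: [3, 3, 3, 2, 2, 1]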